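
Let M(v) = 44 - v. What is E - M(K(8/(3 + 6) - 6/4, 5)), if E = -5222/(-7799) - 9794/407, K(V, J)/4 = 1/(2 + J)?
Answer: -134978276/2019941 ≈ -66.823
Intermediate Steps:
K(V, J) = 4/(2 + J)
E = -6750732/288563 (E = -5222*(-1/7799) - 9794*1/407 = 5222/7799 - 9794/407 = -6750732/288563 ≈ -23.394)
E - M(K(8/(3 + 6) - 6/4, 5)) = -6750732/288563 - (44 - 4/(2 + 5)) = -6750732/288563 - (44 - 4/7) = -6750732/288563 - 1*304/7 = -6750732/288563 - 304/7 = -134978276/2019941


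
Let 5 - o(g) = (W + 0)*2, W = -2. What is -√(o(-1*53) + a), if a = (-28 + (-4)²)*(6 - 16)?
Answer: -√129 ≈ -11.358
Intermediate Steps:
o(g) = 9 (o(g) = 5 - (-2 + 0)*2 = 5 - (-2)*2 = 5 - 1*(-4) = 5 + 4 = 9)
a = 120 (a = (-28 + 16)*(-10) = -12*(-10) = 120)
-√(o(-1*53) + a) = -√(9 + 120) = -√129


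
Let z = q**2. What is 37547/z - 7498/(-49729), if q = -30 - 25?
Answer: 1889856213/150430225 ≈ 12.563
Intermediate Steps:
q = -55
z = 3025 (z = (-55)**2 = 3025)
37547/z - 7498/(-49729) = 37547/3025 - 7498/(-49729) = 37547*(1/3025) - 7498*(-1/49729) = 37547/3025 + 7498/49729 = 1889856213/150430225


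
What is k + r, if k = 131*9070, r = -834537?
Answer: 353633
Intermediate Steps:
k = 1188170
k + r = 1188170 - 834537 = 353633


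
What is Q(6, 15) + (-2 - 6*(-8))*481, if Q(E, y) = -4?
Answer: 22122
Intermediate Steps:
Q(6, 15) + (-2 - 6*(-8))*481 = -4 + (-2 - 6*(-8))*481 = -4 + (-2 + 48)*481 = -4 + 46*481 = -4 + 22126 = 22122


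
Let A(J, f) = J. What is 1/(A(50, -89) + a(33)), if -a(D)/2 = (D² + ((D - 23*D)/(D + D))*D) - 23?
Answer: -1/1356 ≈ -0.00073746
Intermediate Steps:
a(D) = 46 - 2*D² + 22*D (a(D) = -2*((D² + ((D - 23*D)/(D + D))*D) - 23) = -2*((D² + ((-22*D)/((2*D)))*D) - 23) = -2*((D² + ((-22*D)*(1/(2*D)))*D) - 23) = -2*((D² - 11*D) - 23) = -2*(-23 + D² - 11*D) = 46 - 2*D² + 22*D)
1/(A(50, -89) + a(33)) = 1/(50 + (46 - 2*33² + 22*33)) = 1/(50 + (46 - 2*1089 + 726)) = 1/(50 + (46 - 2178 + 726)) = 1/(50 - 1406) = 1/(-1356) = -1/1356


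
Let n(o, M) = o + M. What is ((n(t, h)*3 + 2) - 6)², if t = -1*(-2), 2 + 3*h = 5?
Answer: 25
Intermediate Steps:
h = 1 (h = -⅔ + (⅓)*5 = -⅔ + 5/3 = 1)
t = 2
n(o, M) = M + o
((n(t, h)*3 + 2) - 6)² = (((1 + 2)*3 + 2) - 6)² = ((3*3 + 2) - 6)² = ((9 + 2) - 6)² = (11 - 6)² = 5² = 25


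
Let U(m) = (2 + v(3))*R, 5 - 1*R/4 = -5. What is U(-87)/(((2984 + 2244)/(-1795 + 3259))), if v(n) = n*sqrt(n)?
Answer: 29280/1307 + 43920*sqrt(3)/1307 ≈ 80.606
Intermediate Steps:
v(n) = n**(3/2)
R = 40 (R = 20 - 4*(-5) = 20 + 20 = 40)
U(m) = 80 + 120*sqrt(3) (U(m) = (2 + 3**(3/2))*40 = (2 + 3*sqrt(3))*40 = 80 + 120*sqrt(3))
U(-87)/(((2984 + 2244)/(-1795 + 3259))) = (80 + 120*sqrt(3))/(((2984 + 2244)/(-1795 + 3259))) = (80 + 120*sqrt(3))/((5228/1464)) = (80 + 120*sqrt(3))/((5228*(1/1464))) = (80 + 120*sqrt(3))/(1307/366) = (80 + 120*sqrt(3))*(366/1307) = 29280/1307 + 43920*sqrt(3)/1307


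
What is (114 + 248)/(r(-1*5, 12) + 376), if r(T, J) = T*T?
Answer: 362/401 ≈ 0.90274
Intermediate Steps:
r(T, J) = T²
(114 + 248)/(r(-1*5, 12) + 376) = (114 + 248)/((-1*5)² + 376) = 362/((-5)² + 376) = 362/(25 + 376) = 362/401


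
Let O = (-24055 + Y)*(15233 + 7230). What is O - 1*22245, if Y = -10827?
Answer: -783576611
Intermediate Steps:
O = -783554366 (O = (-24055 - 10827)*(15233 + 7230) = -34882*22463 = -783554366)
O - 1*22245 = -783554366 - 1*22245 = -783554366 - 22245 = -783576611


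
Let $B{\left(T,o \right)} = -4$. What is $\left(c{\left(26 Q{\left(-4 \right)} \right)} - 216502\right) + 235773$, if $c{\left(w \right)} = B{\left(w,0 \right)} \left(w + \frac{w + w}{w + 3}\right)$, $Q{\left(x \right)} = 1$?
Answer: $\frac{555635}{29} \approx 19160.0$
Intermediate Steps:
$c{\left(w \right)} = - 4 w - \frac{8 w}{3 + w}$ ($c{\left(w \right)} = - 4 \left(w + \frac{w + w}{w + 3}\right) = - 4 \left(w + \frac{2 w}{3 + w}\right) = - 4 w - \frac{8 w}{3 + w}$)
$\left(c{\left(26 Q{\left(-4 \right)} \right)} - 216502\right) + 235773 = \left(- \frac{4 \cdot 26 \cdot 1 \left(5 + 26 \cdot 1\right)}{3 + 26 \cdot 1} - 216502\right) + 235773 = \left(\left(-4\right) 26 \frac{1}{3 + 26} \left(5 + 26\right) - 216502\right) + 235773 = \left(\left(-4\right) 26 \cdot \frac{1}{29} \cdot 31 - 216502\right) + 235773 = \left(- \frac{3224}{29} - 216502\right) + 235773 = - \frac{6281782}{29} + 235773 = \frac{555635}{29}$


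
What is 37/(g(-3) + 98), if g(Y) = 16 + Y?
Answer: 1/3 ≈ 0.33333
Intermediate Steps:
37/(g(-3) + 98) = 37/((16 - 3) + 98) = 37/(13 + 98) = 37/111 = (1/111)*37 = 1/3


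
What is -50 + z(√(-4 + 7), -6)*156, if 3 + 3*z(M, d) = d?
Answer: -518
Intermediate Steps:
z(M, d) = -1 + d/3
-50 + z(√(-4 + 7), -6)*156 = -50 + (-1 + (⅓)*(-6))*156 = -50 + (-1 - 2)*156 = -50 - 3*156 = -50 - 468 = -518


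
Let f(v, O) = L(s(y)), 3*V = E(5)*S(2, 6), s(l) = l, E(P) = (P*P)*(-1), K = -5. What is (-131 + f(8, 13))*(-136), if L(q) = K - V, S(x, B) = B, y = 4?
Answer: 11696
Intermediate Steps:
E(P) = -P² (E(P) = P²*(-1) = -P²)
V = -50 (V = (-1*5²*6)/3 = (-1*25*6)/3 = (-25*6)/3 = (⅓)*(-150) = -50)
L(q) = 45 (L(q) = -5 - 1*(-50) = -5 + 50 = 45)
f(v, O) = 45
(-131 + f(8, 13))*(-136) = (-131 + 45)*(-136) = -86*(-136) = 11696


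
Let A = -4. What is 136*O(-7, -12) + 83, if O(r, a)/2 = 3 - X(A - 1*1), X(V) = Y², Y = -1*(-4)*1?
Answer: -3453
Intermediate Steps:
Y = 4 (Y = 4*1 = 4)
X(V) = 16 (X(V) = 4² = 16)
O(r, a) = -26 (O(r, a) = 2*(3 - 1*16) = 2*(3 - 16) = 2*(-13) = -26)
136*O(-7, -12) + 83 = 136*(-26) + 83 = -3536 + 83 = -3453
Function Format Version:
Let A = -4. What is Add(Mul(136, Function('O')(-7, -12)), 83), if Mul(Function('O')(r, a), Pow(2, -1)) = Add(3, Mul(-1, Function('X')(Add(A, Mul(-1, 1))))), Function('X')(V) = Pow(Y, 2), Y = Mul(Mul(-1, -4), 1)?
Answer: -3453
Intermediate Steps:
Y = 4 (Y = Mul(4, 1) = 4)
Function('X')(V) = 16 (Function('X')(V) = Pow(4, 2) = 16)
Function('O')(r, a) = -26 (Function('O')(r, a) = Mul(2, Add(3, Mul(-1, 16))) = Mul(2, Add(3, -16)) = Mul(2, -13) = -26)
Add(Mul(136, Function('O')(-7, -12)), 83) = Add(Mul(136, -26), 83) = Add(-3536, 83) = -3453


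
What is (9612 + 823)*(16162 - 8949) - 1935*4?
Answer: 75259915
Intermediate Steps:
(9612 + 823)*(16162 - 8949) - 1935*4 = 10435*7213 - 1*7740 = 75267655 - 7740 = 75259915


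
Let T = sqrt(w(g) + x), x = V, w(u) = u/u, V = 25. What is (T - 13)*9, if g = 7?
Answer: -117 + 9*sqrt(26) ≈ -71.109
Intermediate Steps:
w(u) = 1
x = 25
T = sqrt(26) (T = sqrt(1 + 25) = sqrt(26) ≈ 5.0990)
(T - 13)*9 = (sqrt(26) - 13)*9 = (-13 + sqrt(26))*9 = -117 + 9*sqrt(26)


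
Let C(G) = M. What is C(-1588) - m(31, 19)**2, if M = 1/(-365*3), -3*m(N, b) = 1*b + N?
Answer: -912503/3285 ≈ -277.78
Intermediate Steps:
m(N, b) = -N/3 - b/3 (m(N, b) = -(1*b + N)/3 = -(b + N)/3 = -(N + b)/3 = -N/3 - b/3)
M = -1/1095 (M = 1/(-1095) = -1/1095 ≈ -0.00091324)
C(G) = -1/1095
C(-1588) - m(31, 19)**2 = -1/1095 - (-1/3*31 - 1/3*19)**2 = -1/1095 - (-31/3 - 19/3)**2 = -1/1095 - (-50/3)**2 = -1/1095 - 1*2500/9 = -1/1095 - 2500/9 = -912503/3285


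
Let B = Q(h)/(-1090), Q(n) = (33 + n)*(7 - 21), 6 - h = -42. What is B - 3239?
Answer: -1764688/545 ≈ -3238.0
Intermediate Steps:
h = 48 (h = 6 - 1*(-42) = 6 + 42 = 48)
Q(n) = -462 - 14*n (Q(n) = (33 + n)*(-14) = -462 - 14*n)
B = 567/545 (B = (-462 - 14*48)/(-1090) = (-462 - 672)*(-1/1090) = -1134*(-1/1090) = 567/545 ≈ 1.0404)
B - 3239 = 567/545 - 3239 = -1764688/545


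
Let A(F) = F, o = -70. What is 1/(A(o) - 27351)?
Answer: -1/27421 ≈ -3.6468e-5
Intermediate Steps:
1/(A(o) - 27351) = 1/(-70 - 27351) = 1/(-27421) = -1/27421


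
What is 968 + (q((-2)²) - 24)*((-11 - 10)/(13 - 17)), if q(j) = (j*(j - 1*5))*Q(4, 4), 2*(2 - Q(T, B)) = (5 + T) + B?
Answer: 1873/2 ≈ 936.50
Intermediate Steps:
Q(T, B) = -½ - B/2 - T/2 (Q(T, B) = 2 - ((5 + T) + B)/2 = 2 - (5 + B + T)/2 = 2 + (-5/2 - B/2 - T/2) = -½ - B/2 - T/2)
q(j) = -9*j*(-5 + j)/2 (q(j) = (j*(j - 1*5))*(-½ - ½*4 - ½*4) = (j*(j - 5))*(-½ - 2 - 2) = (j*(-5 + j))*(-9/2) = -9*j*(-5 + j)/2)
968 + (q((-2)²) - 24)*((-11 - 10)/(13 - 17)) = 968 + ((9/2)*(-2)²*(5 - 1*(-2)²) - 24)*((-11 - 10)/(13 - 17)) = 968 + ((9/2)*4*(5 - 1*4) - 24)*(-21/(-4)) = 968 + ((9/2)*4*(5 - 4) - 24)*(-21*(-¼)) = 968 + ((9/2)*4*1 - 24)*(21/4) = 968 + (18 - 24)*(21/4) = 968 - 6*21/4 = 968 - 63/2 = 1873/2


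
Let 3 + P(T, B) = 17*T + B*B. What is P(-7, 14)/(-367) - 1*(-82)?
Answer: 30020/367 ≈ 81.798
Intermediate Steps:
P(T, B) = -3 + B² + 17*T (P(T, B) = -3 + (17*T + B*B) = -3 + (17*T + B²) = -3 + (B² + 17*T) = -3 + B² + 17*T)
P(-7, 14)/(-367) - 1*(-82) = (-3 + 14² + 17*(-7))/(-367) - 1*(-82) = (-3 + 196 - 119)*(-1/367) + 82 = 74*(-1/367) + 82 = -74/367 + 82 = 30020/367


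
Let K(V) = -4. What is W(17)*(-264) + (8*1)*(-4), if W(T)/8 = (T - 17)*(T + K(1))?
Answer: -32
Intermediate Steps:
W(T) = 8*(-17 + T)*(-4 + T) (W(T) = 8*((T - 17)*(T - 4)) = 8*((-17 + T)*(-4 + T)) = 8*(-17 + T)*(-4 + T))
W(17)*(-264) + (8*1)*(-4) = (544 - 168*17 + 8*17**2)*(-264) + (8*1)*(-4) = (544 - 2856 + 8*289)*(-264) + 8*(-4) = (544 - 2856 + 2312)*(-264) - 32 = 0*(-264) - 32 = 0 - 32 = -32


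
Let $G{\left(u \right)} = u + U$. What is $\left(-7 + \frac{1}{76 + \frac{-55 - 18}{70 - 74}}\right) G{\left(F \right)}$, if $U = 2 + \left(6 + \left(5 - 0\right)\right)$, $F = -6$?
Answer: $- \frac{18445}{377} \approx -48.926$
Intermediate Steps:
$U = 13$ ($U = 2 + \left(6 + \left(5 + 0\right)\right) = 2 + \left(6 + 5\right) = 2 + 11 = 13$)
$G{\left(u \right)} = 13 + u$ ($G{\left(u \right)} = u + 13 = 13 + u$)
$\left(-7 + \frac{1}{76 + \frac{-55 - 18}{70 - 74}}\right) G{\left(F \right)} = \left(-7 + \frac{1}{76 + \frac{-55 - 18}{70 - 74}}\right) \left(13 - 6\right) = \left(-7 + \frac{1}{76 - \frac{73}{-4}}\right) 7 = \left(-7 + \frac{1}{76 - - \frac{73}{4}}\right) 7 = \left(-7 + \frac{1}{76 + \frac{73}{4}}\right) 7 = \left(-7 + \frac{1}{\frac{377}{4}}\right) 7 = \left(-7 + \frac{4}{377}\right) 7 = \left(- \frac{2635}{377}\right) 7 = - \frac{18445}{377}$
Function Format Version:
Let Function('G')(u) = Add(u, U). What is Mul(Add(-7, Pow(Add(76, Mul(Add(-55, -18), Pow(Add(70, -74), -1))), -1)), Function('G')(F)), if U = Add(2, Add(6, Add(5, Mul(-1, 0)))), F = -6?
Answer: Rational(-18445, 377) ≈ -48.926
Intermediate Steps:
U = 13 (U = Add(2, Add(6, Add(5, 0))) = Add(2, Add(6, 5)) = Add(2, 11) = 13)
Function('G')(u) = Add(13, u) (Function('G')(u) = Add(u, 13) = Add(13, u))
Mul(Add(-7, Pow(Add(76, Mul(Add(-55, -18), Pow(Add(70, -74), -1))), -1)), Function('G')(F)) = Mul(Add(-7, Pow(Add(76, Mul(Add(-55, -18), Pow(Add(70, -74), -1))), -1)), Add(13, -6)) = Mul(Add(-7, Pow(Add(76, Mul(-73, Pow(-4, -1))), -1)), 7) = Mul(Add(-7, Pow(Add(76, Mul(-73, Rational(-1, 4))), -1)), 7) = Mul(Add(-7, Pow(Add(76, Rational(73, 4)), -1)), 7) = Mul(Add(-7, Pow(Rational(377, 4), -1)), 7) = Mul(Add(-7, Rational(4, 377)), 7) = Mul(Rational(-2635, 377), 7) = Rational(-18445, 377)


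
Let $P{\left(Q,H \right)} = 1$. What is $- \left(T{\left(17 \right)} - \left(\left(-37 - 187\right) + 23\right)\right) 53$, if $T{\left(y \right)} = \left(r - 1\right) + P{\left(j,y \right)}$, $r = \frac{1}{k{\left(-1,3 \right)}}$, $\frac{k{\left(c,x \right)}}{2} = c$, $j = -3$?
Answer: $- \frac{21253}{2} \approx -10627.0$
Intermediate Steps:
$k{\left(c,x \right)} = 2 c$
$r = - \frac{1}{2}$ ($r = \frac{1}{2 \left(-1\right)} = \frac{1}{-2} = - \frac{1}{2} \approx -0.5$)
$T{\left(y \right)} = - \frac{1}{2}$ ($T{\left(y \right)} = \left(- \frac{1}{2} - 1\right) + 1 = - \frac{3}{2} + 1 = - \frac{1}{2}$)
$- \left(T{\left(17 \right)} - \left(\left(-37 - 187\right) + 23\right)\right) 53 = - \left(- \frac{1}{2} - \left(\left(-37 - 187\right) + 23\right)\right) 53 = - \left(- \frac{1}{2} - \left(-224 + 23\right)\right) 53 = - \left(- \frac{1}{2} - -201\right) 53 = - \left(- \frac{1}{2} + 201\right) 53 = - \frac{401 \cdot 53}{2} = \left(-1\right) \frac{21253}{2} = - \frac{21253}{2}$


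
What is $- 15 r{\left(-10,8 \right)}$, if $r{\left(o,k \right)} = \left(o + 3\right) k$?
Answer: $840$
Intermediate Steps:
$r{\left(o,k \right)} = k \left(3 + o\right)$ ($r{\left(o,k \right)} = \left(3 + o\right) k = k \left(3 + o\right)$)
$- 15 r{\left(-10,8 \right)} = - 15 \cdot 8 \left(3 - 10\right) = - 15 \cdot 8 \left(-7\right) = \left(-15\right) \left(-56\right) = 840$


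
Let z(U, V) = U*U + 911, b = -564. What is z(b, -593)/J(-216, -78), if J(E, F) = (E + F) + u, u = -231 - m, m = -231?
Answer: -319007/294 ≈ -1085.1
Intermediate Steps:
u = 0 (u = -231 - 1*(-231) = -231 + 231 = 0)
J(E, F) = E + F (J(E, F) = (E + F) + 0 = E + F)
z(U, V) = 911 + U**2 (z(U, V) = U**2 + 911 = 911 + U**2)
z(b, -593)/J(-216, -78) = (911 + (-564)**2)/(-216 - 78) = (911 + 318096)/(-294) = 319007*(-1/294) = -319007/294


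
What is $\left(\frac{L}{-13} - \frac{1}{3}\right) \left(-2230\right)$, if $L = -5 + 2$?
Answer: $\frac{8920}{39} \approx 228.72$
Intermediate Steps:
$L = -3$
$\left(\frac{L}{-13} - \frac{1}{3}\right) \left(-2230\right) = \left(- \frac{3}{-13} - \frac{1}{3}\right) \left(-2230\right) = \left(\left(-3\right) \left(- \frac{1}{13}\right) - \frac{1}{3}\right) \left(-2230\right) = \left(\frac{3}{13} - \frac{1}{3}\right) \left(-2230\right) = \left(- \frac{4}{39}\right) \left(-2230\right) = \frac{8920}{39}$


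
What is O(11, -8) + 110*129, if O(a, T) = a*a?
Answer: 14311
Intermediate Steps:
O(a, T) = a²
O(11, -8) + 110*129 = 11² + 110*129 = 121 + 14190 = 14311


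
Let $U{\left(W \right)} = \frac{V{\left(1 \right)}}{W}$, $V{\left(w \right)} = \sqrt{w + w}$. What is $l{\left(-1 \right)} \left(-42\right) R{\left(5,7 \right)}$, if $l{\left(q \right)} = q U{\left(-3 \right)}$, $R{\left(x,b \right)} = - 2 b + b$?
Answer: $98 \sqrt{2} \approx 138.59$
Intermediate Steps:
$V{\left(w \right)} = \sqrt{2} \sqrt{w}$ ($V{\left(w \right)} = \sqrt{2 w} = \sqrt{2} \sqrt{w}$)
$R{\left(x,b \right)} = - b$
$U{\left(W \right)} = \frac{\sqrt{2}}{W}$ ($U{\left(W \right)} = \frac{\sqrt{2} \sqrt{1}}{W} = \frac{\sqrt{2} \cdot 1}{W} = \frac{\sqrt{2}}{W}$)
$l{\left(q \right)} = - \frac{q \sqrt{2}}{3}$ ($l{\left(q \right)} = q \frac{\sqrt{2}}{-3} = q \sqrt{2} \left(- \frac{1}{3}\right) = q \left(- \frac{\sqrt{2}}{3}\right) = - \frac{q \sqrt{2}}{3}$)
$l{\left(-1 \right)} \left(-42\right) R{\left(5,7 \right)} = \left(- \frac{1}{3}\right) \left(-1\right) \sqrt{2} \left(-42\right) \left(\left(-1\right) 7\right) = \frac{\sqrt{2}}{3} \left(-42\right) \left(-7\right) = - 14 \sqrt{2} \left(-7\right) = 98 \sqrt{2}$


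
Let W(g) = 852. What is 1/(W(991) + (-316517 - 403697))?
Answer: -1/719362 ≈ -1.3901e-6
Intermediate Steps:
1/(W(991) + (-316517 - 403697)) = 1/(852 + (-316517 - 403697)) = 1/(852 - 720214) = 1/(-719362) = -1/719362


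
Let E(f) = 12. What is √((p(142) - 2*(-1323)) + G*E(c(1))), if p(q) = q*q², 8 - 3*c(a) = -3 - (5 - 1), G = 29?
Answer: √2866282 ≈ 1693.0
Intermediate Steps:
c(a) = 5 (c(a) = 8/3 - (-3 - (5 - 1))/3 = 8/3 - (-3 - 1*4)/3 = 8/3 - (-3 - 4)/3 = 8/3 - ⅓*(-7) = 8/3 + 7/3 = 5)
p(q) = q³
√((p(142) - 2*(-1323)) + G*E(c(1))) = √((142³ - 2*(-1323)) + 29*12) = √((2863288 - 1*(-2646)) + 348) = √((2863288 + 2646) + 348) = √(2865934 + 348) = √2866282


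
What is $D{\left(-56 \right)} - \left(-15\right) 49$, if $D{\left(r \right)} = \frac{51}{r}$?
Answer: $\frac{41109}{56} \approx 734.09$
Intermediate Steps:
$D{\left(-56 \right)} - \left(-15\right) 49 = \frac{51}{-56} - \left(-15\right) 49 = 51 \left(- \frac{1}{56}\right) - -735 = - \frac{51}{56} + 735 = \frac{41109}{56}$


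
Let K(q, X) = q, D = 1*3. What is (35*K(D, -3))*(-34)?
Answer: -3570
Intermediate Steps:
D = 3
(35*K(D, -3))*(-34) = (35*3)*(-34) = 105*(-34) = -3570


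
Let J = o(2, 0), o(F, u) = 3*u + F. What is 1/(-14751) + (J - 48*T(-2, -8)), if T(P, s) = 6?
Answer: -4218787/14751 ≈ -286.00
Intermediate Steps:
o(F, u) = F + 3*u
J = 2 (J = 2 + 3*0 = 2 + 0 = 2)
1/(-14751) + (J - 48*T(-2, -8)) = 1/(-14751) + (2 - 48*6) = -1/14751 + (2 - 288) = -1/14751 - 286 = -4218787/14751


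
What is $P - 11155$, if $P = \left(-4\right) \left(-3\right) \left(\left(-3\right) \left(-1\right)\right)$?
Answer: $-11119$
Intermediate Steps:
$P = 36$ ($P = 12 \cdot 3 = 36$)
$P - 11155 = 36 - 11155 = -11119$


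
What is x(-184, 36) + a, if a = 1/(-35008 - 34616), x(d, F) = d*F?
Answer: -461189377/69624 ≈ -6624.0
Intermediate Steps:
x(d, F) = F*d
a = -1/69624 (a = 1/(-69624) = -1/69624 ≈ -1.4363e-5)
x(-184, 36) + a = 36*(-184) - 1/69624 = -6624 - 1/69624 = -461189377/69624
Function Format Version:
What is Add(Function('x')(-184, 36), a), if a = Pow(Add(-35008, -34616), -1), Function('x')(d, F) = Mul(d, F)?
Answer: Rational(-461189377, 69624) ≈ -6624.0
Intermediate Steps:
Function('x')(d, F) = Mul(F, d)
a = Rational(-1, 69624) (a = Pow(-69624, -1) = Rational(-1, 69624) ≈ -1.4363e-5)
Add(Function('x')(-184, 36), a) = Add(Mul(36, -184), Rational(-1, 69624)) = Add(-6624, Rational(-1, 69624)) = Rational(-461189377, 69624)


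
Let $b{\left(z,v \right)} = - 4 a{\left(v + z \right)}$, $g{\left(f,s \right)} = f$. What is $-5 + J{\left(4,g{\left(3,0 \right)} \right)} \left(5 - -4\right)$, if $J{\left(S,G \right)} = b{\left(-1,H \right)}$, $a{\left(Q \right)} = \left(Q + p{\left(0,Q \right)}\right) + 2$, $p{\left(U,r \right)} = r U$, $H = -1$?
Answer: $-5$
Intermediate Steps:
$p{\left(U,r \right)} = U r$
$a{\left(Q \right)} = 2 + Q$ ($a{\left(Q \right)} = \left(Q + 0 Q\right) + 2 = \left(Q + 0\right) + 2 = Q + 2 = 2 + Q$)
$b{\left(z,v \right)} = -8 - 4 v - 4 z$ ($b{\left(z,v \right)} = - 4 \left(2 + \left(v + z\right)\right) = - 4 \left(2 + v + z\right) = -8 - 4 v - 4 z$)
$J{\left(S,G \right)} = 0$ ($J{\left(S,G \right)} = -8 - -4 - -4 = -8 + 4 + 4 = 0$)
$-5 + J{\left(4,g{\left(3,0 \right)} \right)} \left(5 - -4\right) = -5 + 0 \left(5 - -4\right) = -5 + 0 \left(5 + 4\right) = -5 + 0 \cdot 9 = -5 + 0 = -5$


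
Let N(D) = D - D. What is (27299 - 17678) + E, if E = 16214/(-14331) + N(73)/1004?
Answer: 137862337/14331 ≈ 9619.9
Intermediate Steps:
N(D) = 0
E = -16214/14331 (E = 16214/(-14331) + 0/1004 = 16214*(-1/14331) + 0*(1/1004) = -16214/14331 + 0 = -16214/14331 ≈ -1.1314)
(27299 - 17678) + E = (27299 - 17678) - 16214/14331 = 9621 - 16214/14331 = 137862337/14331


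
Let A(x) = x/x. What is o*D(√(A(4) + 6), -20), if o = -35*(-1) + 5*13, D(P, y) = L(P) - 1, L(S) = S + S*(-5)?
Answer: -100 - 400*√7 ≈ -1158.3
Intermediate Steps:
L(S) = -4*S (L(S) = S - 5*S = -4*S)
A(x) = 1
D(P, y) = -1 - 4*P (D(P, y) = -4*P - 1 = -1 - 4*P)
o = 100 (o = 35 + 65 = 100)
o*D(√(A(4) + 6), -20) = 100*(-1 - 4*√(1 + 6)) = 100*(-1 - 4*√7) = -100 - 400*√7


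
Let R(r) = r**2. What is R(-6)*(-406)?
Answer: -14616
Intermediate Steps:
R(-6)*(-406) = (-6)**2*(-406) = 36*(-406) = -14616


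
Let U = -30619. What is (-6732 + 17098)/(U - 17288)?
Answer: -10366/47907 ≈ -0.21638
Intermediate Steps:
(-6732 + 17098)/(U - 17288) = (-6732 + 17098)/(-30619 - 17288) = 10366/(-47907) = 10366*(-1/47907) = -10366/47907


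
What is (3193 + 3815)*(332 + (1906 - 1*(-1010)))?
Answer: 22761984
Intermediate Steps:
(3193 + 3815)*(332 + (1906 - 1*(-1010))) = 7008*(332 + (1906 + 1010)) = 7008*(332 + 2916) = 7008*3248 = 22761984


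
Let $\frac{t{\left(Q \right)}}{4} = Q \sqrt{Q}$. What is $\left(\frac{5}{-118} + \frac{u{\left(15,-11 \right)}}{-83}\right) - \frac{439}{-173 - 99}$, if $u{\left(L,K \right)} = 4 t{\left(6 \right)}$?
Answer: $\frac{25221}{16048} - \frac{96 \sqrt{6}}{83} \approx -1.2615$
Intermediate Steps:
$t{\left(Q \right)} = 4 Q^{\frac{3}{2}}$ ($t{\left(Q \right)} = 4 Q \sqrt{Q} = 4 Q^{\frac{3}{2}}$)
$u{\left(L,K \right)} = 96 \sqrt{6}$ ($u{\left(L,K \right)} = 4 \cdot 4 \cdot 6^{\frac{3}{2}} = 4 \cdot 4 \cdot 6 \sqrt{6} = 4 \cdot 24 \sqrt{6} = 96 \sqrt{6}$)
$\left(\frac{5}{-118} + \frac{u{\left(15,-11 \right)}}{-83}\right) - \frac{439}{-173 - 99} = \left(\frac{5}{-118} + \frac{96 \sqrt{6}}{-83}\right) - \frac{439}{-173 - 99} = \left(5 \left(- \frac{1}{118}\right) + 96 \sqrt{6} \left(- \frac{1}{83}\right)\right) - \frac{439}{-272} = \left(- \frac{5}{118} - \frac{96 \sqrt{6}}{83}\right) - - \frac{439}{272} = \left(- \frac{5}{118} - \frac{96 \sqrt{6}}{83}\right) + \frac{439}{272} = \frac{25221}{16048} - \frac{96 \sqrt{6}}{83}$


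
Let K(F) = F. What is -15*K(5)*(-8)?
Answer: 600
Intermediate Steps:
-15*K(5)*(-8) = -15*5*(-8) = -75*(-8) = 600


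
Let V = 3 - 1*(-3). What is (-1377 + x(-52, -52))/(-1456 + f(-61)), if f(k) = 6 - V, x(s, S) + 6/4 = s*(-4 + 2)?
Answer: 2549/2912 ≈ 0.87534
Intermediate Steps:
x(s, S) = -3/2 - 2*s (x(s, S) = -3/2 + s*(-4 + 2) = -3/2 + s*(-2) = -3/2 - 2*s)
V = 6 (V = 3 + 3 = 6)
f(k) = 0 (f(k) = 6 - 1*6 = 6 - 6 = 0)
(-1377 + x(-52, -52))/(-1456 + f(-61)) = (-1377 + (-3/2 - 2*(-52)))/(-1456 + 0) = (-1377 + (-3/2 + 104))/(-1456) = (-1377 + 205/2)*(-1/1456) = -2549/2*(-1/1456) = 2549/2912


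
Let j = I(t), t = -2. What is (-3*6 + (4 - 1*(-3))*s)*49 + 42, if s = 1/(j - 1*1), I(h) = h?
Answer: -2863/3 ≈ -954.33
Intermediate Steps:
j = -2
s = -1/3 (s = 1/(-2 - 1*1) = 1/(-2 - 1) = 1/(-3) = -1/3 ≈ -0.33333)
(-3*6 + (4 - 1*(-3))*s)*49 + 42 = (-3*6 + (4 - 1*(-3))*(-1/3))*49 + 42 = (-18 + (4 + 3)*(-1/3))*49 + 42 = (-18 + 7*(-1/3))*49 + 42 = (-18 - 7/3)*49 + 42 = -61/3*49 + 42 = -2989/3 + 42 = -2863/3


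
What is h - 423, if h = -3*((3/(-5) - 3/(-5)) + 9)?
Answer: -450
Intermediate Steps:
h = -27 (h = -3*((3*(-⅕) - 3*(-⅕)) + 9) = -3*((-⅗ + ⅗) + 9) = -3*(0 + 9) = -3*9 = -27)
h - 423 = -27 - 423 = -450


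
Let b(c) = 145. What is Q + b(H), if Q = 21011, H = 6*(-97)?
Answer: 21156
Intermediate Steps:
H = -582
Q + b(H) = 21011 + 145 = 21156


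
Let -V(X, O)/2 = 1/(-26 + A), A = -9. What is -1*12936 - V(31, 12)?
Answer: -452762/35 ≈ -12936.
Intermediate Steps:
V(X, O) = 2/35 (V(X, O) = -2/(-26 - 9) = -2/(-35) = -2*(-1/35) = 2/35)
-1*12936 - V(31, 12) = -1*12936 - 1*2/35 = -12936 - 2/35 = -452762/35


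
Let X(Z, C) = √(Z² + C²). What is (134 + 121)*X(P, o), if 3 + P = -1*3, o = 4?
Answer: 510*√13 ≈ 1838.8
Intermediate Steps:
P = -6 (P = -3 - 1*3 = -3 - 3 = -6)
X(Z, C) = √(C² + Z²)
(134 + 121)*X(P, o) = (134 + 121)*√(4² + (-6)²) = 255*√(16 + 36) = 255*√52 = 255*(2*√13) = 510*√13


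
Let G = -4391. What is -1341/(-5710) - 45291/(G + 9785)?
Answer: -675748/82795 ≈ -8.1617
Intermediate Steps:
-1341/(-5710) - 45291/(G + 9785) = -1341/(-5710) - 45291/(-4391 + 9785) = -1341*(-1/5710) - 45291/5394 = 1341/5710 - 45291*1/5394 = 1341/5710 - 487/58 = -675748/82795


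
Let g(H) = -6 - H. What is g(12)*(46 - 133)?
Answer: 1566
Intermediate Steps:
g(12)*(46 - 133) = (-6 - 1*12)*(46 - 133) = (-6 - 12)*(-87) = -18*(-87) = 1566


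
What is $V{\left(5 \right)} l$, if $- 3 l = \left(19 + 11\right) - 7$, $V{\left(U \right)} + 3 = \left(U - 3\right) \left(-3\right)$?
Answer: $69$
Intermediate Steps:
$V{\left(U \right)} = 6 - 3 U$ ($V{\left(U \right)} = -3 + \left(U - 3\right) \left(-3\right) = -3 + \left(-3 + U\right) \left(-3\right) = -3 - \left(-9 + 3 U\right) = 6 - 3 U$)
$l = - \frac{23}{3}$ ($l = - \frac{\left(19 + 11\right) - 7}{3} = - \frac{30 - 7}{3} = \left(- \frac{1}{3}\right) 23 = - \frac{23}{3} \approx -7.6667$)
$V{\left(5 \right)} l = \left(6 - 15\right) \left(- \frac{23}{3}\right) = \left(-9\right) \left(- \frac{23}{3}\right) = 69$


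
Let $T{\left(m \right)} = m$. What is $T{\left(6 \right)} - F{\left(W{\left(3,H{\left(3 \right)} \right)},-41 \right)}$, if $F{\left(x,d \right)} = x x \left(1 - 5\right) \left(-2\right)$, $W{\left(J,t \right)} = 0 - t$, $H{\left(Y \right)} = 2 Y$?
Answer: $-282$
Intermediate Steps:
$W{\left(J,t \right)} = - t$
$F{\left(x,d \right)} = 8 x^{2}$ ($F{\left(x,d \right)} = x x \left(-4\right) \left(-2\right) = x \left(- 4 x\right) \left(-2\right) = - 4 x^{2} \left(-2\right) = 8 x^{2}$)
$T{\left(6 \right)} - F{\left(W{\left(3,H{\left(3 \right)} \right)},-41 \right)} = 6 - 8 \left(- 2 \cdot 3\right)^{2} = 6 - 8 \left(\left(-1\right) 6\right)^{2} = 6 - 8 \left(-6\right)^{2} = 6 - 8 \cdot 36 = 6 - 288 = -282$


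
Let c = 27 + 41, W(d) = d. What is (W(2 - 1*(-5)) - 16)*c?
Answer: -612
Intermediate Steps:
c = 68
(W(2 - 1*(-5)) - 16)*c = ((2 - 1*(-5)) - 16)*68 = ((2 + 5) - 16)*68 = (7 - 16)*68 = -9*68 = -612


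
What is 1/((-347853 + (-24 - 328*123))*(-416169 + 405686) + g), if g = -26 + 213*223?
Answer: 1/4069768216 ≈ 2.4571e-10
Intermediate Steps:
g = 47473 (g = -26 + 47499 = 47473)
1/((-347853 + (-24 - 328*123))*(-416169 + 405686) + g) = 1/((-347853 + (-24 - 328*123))*(-416169 + 405686) + 47473) = 1/((-347853 + (-24 - 40344))*(-10483) + 47473) = 1/((-347853 - 40368)*(-10483) + 47473) = 1/(-388221*(-10483) + 47473) = 1/(4069720743 + 47473) = 1/4069768216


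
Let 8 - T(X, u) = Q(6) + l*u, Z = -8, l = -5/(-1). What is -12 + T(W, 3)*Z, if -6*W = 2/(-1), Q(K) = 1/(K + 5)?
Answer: 492/11 ≈ 44.727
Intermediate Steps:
l = 5 (l = -5*(-1) = 5)
Q(K) = 1/(5 + K)
W = ⅓ (W = -1/(3*(-1)) = -(-1)/3 = -⅙*(-2) = ⅓ ≈ 0.33333)
T(X, u) = 87/11 - 5*u (T(X, u) = 8 - (1/(5 + 6) + 5*u) = 8 - (1/11 + 5*u) = 8 + (-1/11 - 5*u) = 87/11 - 5*u)
-12 + T(W, 3)*Z = -12 + (87/11 - 5*3)*(-8) = -12 + (87/11 - 15)*(-8) = -12 - 78/11*(-8) = -12 + 624/11 = 492/11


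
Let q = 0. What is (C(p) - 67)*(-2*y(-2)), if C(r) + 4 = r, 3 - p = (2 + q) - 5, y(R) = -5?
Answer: -650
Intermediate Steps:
p = 6 (p = 3 - ((2 + 0) - 5) = 3 - (2 - 5) = 3 - 1*(-3) = 3 + 3 = 6)
C(r) = -4 + r
(C(p) - 67)*(-2*y(-2)) = ((-4 + 6) - 67)*(-2*(-5)) = (2 - 67)*10 = -65*10 = -650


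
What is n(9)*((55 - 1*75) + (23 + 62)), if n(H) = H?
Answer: 585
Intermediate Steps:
n(9)*((55 - 1*75) + (23 + 62)) = 9*((55 - 1*75) + (23 + 62)) = 9*((55 - 75) + 85) = 9*(-20 + 85) = 9*65 = 585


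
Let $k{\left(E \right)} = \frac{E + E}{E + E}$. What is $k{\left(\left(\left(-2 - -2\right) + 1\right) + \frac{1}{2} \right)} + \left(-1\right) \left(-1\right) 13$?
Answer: $14$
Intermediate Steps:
$k{\left(E \right)} = 1$ ($k{\left(E \right)} = \frac{2 E}{2 E} = 2 E \frac{1}{2 E} = 1$)
$k{\left(\left(\left(-2 - -2\right) + 1\right) + \frac{1}{2} \right)} + \left(-1\right) \left(-1\right) 13 = 1 + \left(-1\right) \left(-1\right) 13 = 1 + 1 \cdot 13 = 1 + 13 = 14$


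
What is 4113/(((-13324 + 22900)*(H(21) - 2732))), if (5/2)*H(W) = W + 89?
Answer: -457/2860032 ≈ -0.00015979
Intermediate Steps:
H(W) = 178/5 + 2*W/5 (H(W) = 2*(W + 89)/5 = 2*(89 + W)/5 = 178/5 + 2*W/5)
4113/(((-13324 + 22900)*(H(21) - 2732))) = 4113/(((-13324 + 22900)*((178/5 + (⅖)*21) - 2732))) = 4113/((9576*((178/5 + 42/5) - 2732))) = 4113/((9576*(44 - 2732))) = 4113/((9576*(-2688))) = 4113/(-25740288) = 4113*(-1/25740288) = -457/2860032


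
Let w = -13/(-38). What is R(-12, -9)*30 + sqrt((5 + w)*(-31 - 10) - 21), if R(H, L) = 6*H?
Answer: -2160 + I*sqrt(346598)/38 ≈ -2160.0 + 15.493*I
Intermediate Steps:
w = 13/38 (w = -13*(-1/38) = 13/38 ≈ 0.34211)
R(-12, -9)*30 + sqrt((5 + w)*(-31 - 10) - 21) = (6*(-12))*30 + sqrt((5 + 13/38)*(-31 - 10) - 21) = -72*30 + sqrt((203/38)*(-41) - 21) = -2160 + sqrt(-8323/38 - 21) = -2160 + sqrt(-9121/38) = -2160 + I*sqrt(346598)/38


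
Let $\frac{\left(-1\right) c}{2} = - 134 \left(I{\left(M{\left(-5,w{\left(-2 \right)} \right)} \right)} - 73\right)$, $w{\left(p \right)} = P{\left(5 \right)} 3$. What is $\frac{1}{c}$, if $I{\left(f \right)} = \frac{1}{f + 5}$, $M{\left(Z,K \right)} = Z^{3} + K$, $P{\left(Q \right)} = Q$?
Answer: $- \frac{105}{2054488} \approx -5.1108 \cdot 10^{-5}$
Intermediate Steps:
$w{\left(p \right)} = 15$ ($w{\left(p \right)} = 5 \cdot 3 = 15$)
$M{\left(Z,K \right)} = K + Z^{3}$
$I{\left(f \right)} = \frac{1}{5 + f}$
$c = - \frac{2054488}{105}$ ($c = - 2 \left(- 134 \left(\frac{1}{5 + \left(15 + \left(-5\right)^{3}\right)} - 73\right)\right) = - 2 \left(- 134 \left(\frac{1}{5 + \left(15 - 125\right)} - 73\right)\right) = - 2 \left(- 134 \left(\frac{1}{5 - 110} - 73\right)\right) = - 2 \left(- 134 \left(\frac{1}{-105} - 73\right)\right) = - 2 \left(- 134 \left(- \frac{1}{105} - 73\right)\right) = - 2 \left(\left(-134\right) \left(- \frac{7666}{105}\right)\right) = \left(-2\right) \frac{1027244}{105} = - \frac{2054488}{105} \approx -19567.0$)
$\frac{1}{c} = \frac{1}{- \frac{2054488}{105}} = - \frac{105}{2054488}$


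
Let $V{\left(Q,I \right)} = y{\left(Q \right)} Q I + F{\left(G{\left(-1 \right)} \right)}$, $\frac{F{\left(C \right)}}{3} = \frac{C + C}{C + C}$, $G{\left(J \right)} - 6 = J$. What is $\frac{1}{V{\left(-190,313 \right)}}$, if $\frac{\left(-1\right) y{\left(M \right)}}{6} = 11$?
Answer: $\frac{1}{3925023} \approx 2.5478 \cdot 10^{-7}$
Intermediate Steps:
$G{\left(J \right)} = 6 + J$
$F{\left(C \right)} = 3$ ($F{\left(C \right)} = 3 \frac{C + C}{C + C} = 3 \frac{2 C}{2 C} = 3 \cdot 2 C \frac{1}{2 C} = 3 \cdot 1 = 3$)
$y{\left(M \right)} = -66$ ($y{\left(M \right)} = \left(-6\right) 11 = -66$)
$V{\left(Q,I \right)} = 3 - 66 I Q$ ($V{\left(Q,I \right)} = - 66 Q I + 3 = - 66 I Q + 3 = 3 - 66 I Q$)
$\frac{1}{V{\left(-190,313 \right)}} = \frac{1}{3 - 20658 \left(-190\right)} = \frac{1}{3 + 3925020} = \frac{1}{3925023}$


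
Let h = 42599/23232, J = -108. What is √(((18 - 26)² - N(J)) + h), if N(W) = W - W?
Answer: √4588341/264 ≈ 8.1138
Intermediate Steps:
N(W) = 0
h = 42599/23232 (h = 42599*(1/23232) = 42599/23232 ≈ 1.8336)
√(((18 - 26)² - N(J)) + h) = √(((18 - 26)² - 1*0) + 42599/23232) = √(((-8)² + 0) + 42599/23232) = √((64 + 0) + 42599/23232) = √(64 + 42599/23232) = √(1529447/23232) = √4588341/264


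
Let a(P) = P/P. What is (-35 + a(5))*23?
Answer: -782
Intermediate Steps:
a(P) = 1
(-35 + a(5))*23 = (-35 + 1)*23 = -34*23 = -782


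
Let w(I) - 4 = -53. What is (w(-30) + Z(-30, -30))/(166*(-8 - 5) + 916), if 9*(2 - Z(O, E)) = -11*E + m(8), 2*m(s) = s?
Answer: 757/11178 ≈ 0.067722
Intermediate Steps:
m(s) = s/2
w(I) = -49 (w(I) = 4 - 53 = -49)
Z(O, E) = 14/9 + 11*E/9 (Z(O, E) = 2 - (-11*E + (1/2)*8)/9 = 2 - (-11*E + 4)/9 = 2 - (4 - 11*E)/9 = 2 + (-4/9 + 11*E/9) = 14/9 + 11*E/9)
(w(-30) + Z(-30, -30))/(166*(-8 - 5) + 916) = (-49 + (14/9 + (11/9)*(-30)))/(166*(-8 - 5) + 916) = (-49 + (14/9 - 110/3))/(166*(-13) + 916) = (-49 - 316/9)/(-2158 + 916) = -757/9/(-1242) = -757/9*(-1/1242) = 757/11178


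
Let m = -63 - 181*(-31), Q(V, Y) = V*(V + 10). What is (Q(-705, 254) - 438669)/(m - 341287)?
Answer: -17102/111913 ≈ -0.15282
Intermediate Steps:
Q(V, Y) = V*(10 + V)
m = 5548 (m = -63 + 5611 = 5548)
(Q(-705, 254) - 438669)/(m - 341287) = (-705*(10 - 705) - 438669)/(5548 - 341287) = (-705*(-695) - 438669)/(-335739) = (489975 - 438669)*(-1/335739) = 51306*(-1/335739) = -17102/111913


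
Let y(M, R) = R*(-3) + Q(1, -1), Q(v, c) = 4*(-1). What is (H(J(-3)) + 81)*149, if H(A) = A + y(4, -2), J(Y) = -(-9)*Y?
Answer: 8344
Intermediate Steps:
Q(v, c) = -4
y(M, R) = -4 - 3*R (y(M, R) = R*(-3) - 4 = -3*R - 4 = -4 - 3*R)
J(Y) = 9*Y
H(A) = 2 + A (H(A) = A + (-4 - 3*(-2)) = A + (-4 + 6) = A + 2 = 2 + A)
(H(J(-3)) + 81)*149 = ((2 + 9*(-3)) + 81)*149 = ((2 - 27) + 81)*149 = (-25 + 81)*149 = 56*149 = 8344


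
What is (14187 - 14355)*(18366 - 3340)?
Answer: -2524368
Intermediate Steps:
(14187 - 14355)*(18366 - 3340) = -168*15026 = -2524368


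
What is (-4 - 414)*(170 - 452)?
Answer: 117876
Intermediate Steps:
(-4 - 414)*(170 - 452) = -418*(-282) = 117876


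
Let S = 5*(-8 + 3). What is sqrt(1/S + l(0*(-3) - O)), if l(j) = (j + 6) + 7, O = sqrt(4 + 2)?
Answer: sqrt(324 - 25*sqrt(6))/5 ≈ 3.2420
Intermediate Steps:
S = -25 (S = 5*(-5) = -25)
O = sqrt(6) ≈ 2.4495
l(j) = 13 + j (l(j) = (6 + j) + 7 = 13 + j)
sqrt(1/S + l(0*(-3) - O)) = sqrt(1/(-25) + (13 + (0*(-3) - sqrt(6)))) = sqrt(-1/25 + (13 + (0 - sqrt(6)))) = sqrt(-1/25 + (13 - sqrt(6))) = sqrt(324/25 - sqrt(6))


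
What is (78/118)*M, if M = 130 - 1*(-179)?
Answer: 12051/59 ≈ 204.25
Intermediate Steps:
M = 309 (M = 130 + 179 = 309)
(78/118)*M = (78/118)*309 = (78*(1/118))*309 = (39/59)*309 = 12051/59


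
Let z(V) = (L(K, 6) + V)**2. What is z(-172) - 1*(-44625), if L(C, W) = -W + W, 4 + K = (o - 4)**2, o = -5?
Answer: 74209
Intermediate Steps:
K = 77 (K = -4 + (-5 - 4)**2 = -4 + (-9)**2 = -4 + 81 = 77)
L(C, W) = 0
z(V) = V**2 (z(V) = (0 + V)**2 = V**2)
z(-172) - 1*(-44625) = (-172)**2 - 1*(-44625) = 29584 + 44625 = 74209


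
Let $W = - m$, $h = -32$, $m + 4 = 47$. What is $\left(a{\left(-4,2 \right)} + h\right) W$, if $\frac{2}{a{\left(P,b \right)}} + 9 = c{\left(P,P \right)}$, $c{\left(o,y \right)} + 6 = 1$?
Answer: $\frac{9675}{7} \approx 1382.1$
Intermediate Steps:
$m = 43$ ($m = -4 + 47 = 43$)
$c{\left(o,y \right)} = -5$ ($c{\left(o,y \right)} = -6 + 1 = -5$)
$a{\left(P,b \right)} = - \frac{1}{7}$ ($a{\left(P,b \right)} = \frac{2}{-9 - 5} = \frac{2}{-14} = 2 \left(- \frac{1}{14}\right) = - \frac{1}{7}$)
$W = -43$ ($W = \left(-1\right) 43 = -43$)
$\left(a{\left(-4,2 \right)} + h\right) W = \left(- \frac{1}{7} - 32\right) \left(-43\right) = \left(- \frac{225}{7}\right) \left(-43\right) = \frac{9675}{7}$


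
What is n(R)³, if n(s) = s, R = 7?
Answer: 343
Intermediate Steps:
n(R)³ = 7³ = 343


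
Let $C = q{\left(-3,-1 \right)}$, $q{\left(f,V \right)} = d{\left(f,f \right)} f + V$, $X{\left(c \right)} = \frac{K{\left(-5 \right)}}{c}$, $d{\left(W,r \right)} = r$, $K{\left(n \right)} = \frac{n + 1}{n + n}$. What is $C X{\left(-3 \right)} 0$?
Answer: $0$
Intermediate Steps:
$K{\left(n \right)} = \frac{1 + n}{2 n}$
$X{\left(c \right)} = \frac{2}{5 c}$ ($X{\left(c \right)} = \frac{\frac{1}{2} \frac{1}{-5} \left(1 - 5\right)}{c} = \frac{\frac{1}{2} \left(- \frac{1}{5}\right) \left(-4\right)}{c} = \frac{2}{5 c}$)
$q{\left(f,V \right)} = V + f^{2}$ ($q{\left(f,V \right)} = f f + V = f^{2} + V = V + f^{2}$)
$C = 8$ ($C = -1 + \left(-3\right)^{2} = -1 + 9 = 8$)
$C X{\left(-3 \right)} 0 = 8 \frac{2}{5 \left(-3\right)} 0 = 8 \cdot \frac{2}{5} \left(- \frac{1}{3}\right) 0 = 8 \left(- \frac{2}{15}\right) 0 = \left(- \frac{16}{15}\right) 0 = 0$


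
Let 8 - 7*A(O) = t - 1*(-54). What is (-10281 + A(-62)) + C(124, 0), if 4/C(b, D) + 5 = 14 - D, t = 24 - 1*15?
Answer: -648170/63 ≈ -10288.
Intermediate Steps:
t = 9 (t = 24 - 15 = 9)
A(O) = -55/7 (A(O) = 8/7 - (9 - 1*(-54))/7 = 8/7 - (9 + 54)/7 = 8/7 - ⅐*63 = 8/7 - 9 = -55/7)
C(b, D) = 4/(9 - D) (C(b, D) = 4/(-5 + (14 - D)) = 4/(9 - D))
(-10281 + A(-62)) + C(124, 0) = (-10281 - 55/7) - 4/(-9 + 0) = -72022/7 - 4/(-9) = -72022/7 - 4*(-⅑) = -72022/7 + 4/9 = -648170/63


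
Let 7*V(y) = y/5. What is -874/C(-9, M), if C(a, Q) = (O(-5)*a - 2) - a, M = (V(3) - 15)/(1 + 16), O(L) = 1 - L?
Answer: 874/47 ≈ 18.596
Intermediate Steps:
V(y) = y/35 (V(y) = (y/5)/7 = y/35)
M = -522/595 (M = ((1/35)*3 - 15)/(1 + 16) = (3/35 - 15)/17 = -522/35*1/17 = -522/595 ≈ -0.87731)
C(a, Q) = -2 + 5*a (C(a, Q) = ((1 - 1*(-5))*a - 2) - a = ((1 + 5)*a - 2) - a = (6*a - 2) - a = (-2 + 6*a) - a = -2 + 5*a)
-874/C(-9, M) = -874/(-2 + 5*(-9)) = -874/(-2 - 45) = -874/(-47) = -874*(-1/47) = 874/47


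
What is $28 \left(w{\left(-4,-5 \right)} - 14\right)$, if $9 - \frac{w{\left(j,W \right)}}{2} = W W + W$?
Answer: $-1008$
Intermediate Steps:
$w{\left(j,W \right)} = 18 - 2 W - 2 W^{2}$ ($w{\left(j,W \right)} = 18 - 2 \left(W W + W\right) = 18 - 2 \left(W^{2} + W\right) = 18 - 2 \left(W + W^{2}\right) = 18 - \left(2 W + 2 W^{2}\right) = 18 - 2 W - 2 W^{2}$)
$28 \left(w{\left(-4,-5 \right)} - 14\right) = 28 \left(\left(18 - -10 - 2 \left(-5\right)^{2}\right) - 14\right) = 28 \left(\left(18 + 10 - 50\right) - 14\right) = 28 \left(-22 - 14\right) = 28 \left(-36\right) = -1008$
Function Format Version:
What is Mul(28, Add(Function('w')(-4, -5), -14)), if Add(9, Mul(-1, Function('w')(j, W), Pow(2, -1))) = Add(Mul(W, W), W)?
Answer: -1008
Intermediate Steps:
Function('w')(j, W) = Add(18, Mul(-2, W), Mul(-2, Pow(W, 2))) (Function('w')(j, W) = Add(18, Mul(-2, Add(Mul(W, W), W))) = Add(18, Mul(-2, Add(Pow(W, 2), W))) = Add(18, Mul(-2, Add(W, Pow(W, 2)))) = Add(18, Add(Mul(-2, W), Mul(-2, Pow(W, 2)))) = Add(18, Mul(-2, W), Mul(-2, Pow(W, 2))))
Mul(28, Add(Function('w')(-4, -5), -14)) = Mul(28, Add(Add(18, Mul(-2, -5), Mul(-2, Pow(-5, 2))), -14)) = Mul(28, Add(Add(18, 10, Mul(-2, 25)), -14)) = Mul(28, Add(Add(18, 10, -50), -14)) = Mul(28, Add(-22, -14)) = Mul(28, -36) = -1008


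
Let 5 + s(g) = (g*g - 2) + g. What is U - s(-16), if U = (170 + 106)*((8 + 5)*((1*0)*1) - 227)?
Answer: -62885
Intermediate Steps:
U = -62652 (U = 276*(13*(0*1) - 227) = 276*(13*0 - 227) = 276*(0 - 227) = 276*(-227) = -62652)
s(g) = -7 + g + g² (s(g) = -5 + ((g*g - 2) + g) = -5 + ((g² - 2) + g) = -5 + ((-2 + g²) + g) = -5 + (-2 + g + g²) = -7 + g + g²)
U - s(-16) = -62652 - (-7 - 16 + (-16)²) = -62652 - (-7 - 16 + 256) = -62652 - 1*233 = -62652 - 233 = -62885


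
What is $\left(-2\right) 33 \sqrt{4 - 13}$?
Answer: $- 198 i \approx - 198.0 i$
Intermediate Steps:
$\left(-2\right) 33 \sqrt{4 - 13} = - 66 \sqrt{-9} = - 66 \cdot 3 i = - 198 i$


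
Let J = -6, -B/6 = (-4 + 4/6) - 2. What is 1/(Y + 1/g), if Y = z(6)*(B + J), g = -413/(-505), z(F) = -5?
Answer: -413/53185 ≈ -0.0077653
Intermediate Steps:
B = 32 (B = -6*((-4 + 4/6) - 2) = -6*((-4 + 4*(⅙)) - 2) = -6*((-4 + ⅔) - 2) = -6*(-10/3 - 2) = -6*(-16/3) = 32)
g = 413/505 (g = -413*(-1/505) = 413/505 ≈ 0.81782)
Y = -130 (Y = -5*(32 - 6) = -5*26 = -130)
1/(Y + 1/g) = 1/(-130 + 1/(413/505)) = 1/(-130 + 505/413) = 1/(-53185/413) = -413/53185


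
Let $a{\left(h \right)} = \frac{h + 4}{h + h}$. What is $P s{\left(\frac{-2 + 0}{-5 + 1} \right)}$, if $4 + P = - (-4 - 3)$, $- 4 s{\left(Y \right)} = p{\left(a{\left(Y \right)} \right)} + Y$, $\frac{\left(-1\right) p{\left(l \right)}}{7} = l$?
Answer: $\frac{93}{4} \approx 23.25$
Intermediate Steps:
$a{\left(h \right)} = \frac{4 + h}{2 h}$
$p{\left(l \right)} = - 7 l$
$s{\left(Y \right)} = - \frac{Y}{4} + \frac{7 \left(4 + Y\right)}{8 Y}$ ($s{\left(Y \right)} = - \frac{- 7 \frac{4 + Y}{2 Y} + Y}{4} = - \frac{- \frac{7 \left(4 + Y\right)}{2 Y} + Y}{4} = - \frac{Y - \frac{7 \left(4 + Y\right)}{2 Y}}{4} = - \frac{Y}{4} + \frac{7 \left(4 + Y\right)}{8 Y}$)
$P = 3$ ($P = -4 - \left(-4 - 3\right) = -4 - -7 = -4 + 7 = 3$)
$P s{\left(\frac{-2 + 0}{-5 + 1} \right)} = 3 \left(\frac{7}{8} - \frac{\left(-2 + 0\right) \frac{1}{-5 + 1}}{4} + \frac{7}{2 \frac{-2 + 0}{-5 + 1}}\right) = 3 \left(\frac{7}{8} - \frac{\left(-2\right) \frac{1}{-4}}{4} + \frac{7}{2 \left(- \frac{2}{-4}\right)}\right) = 3 \left(\frac{7}{8} - \frac{\left(-2\right) \left(- \frac{1}{4}\right)}{4} + \frac{7}{2 \left(\left(-2\right) \left(- \frac{1}{4}\right)\right)}\right) = 3 \left(\frac{7}{8} - \frac{1}{8} + \frac{7 \frac{1}{\frac{1}{2}}}{2}\right) = 3 \left(\frac{7}{8} - \frac{1}{8} + \frac{7}{2} \cdot 2\right) = 3 \left(\frac{7}{8} - \frac{1}{8} + 7\right) = 3 \cdot \frac{31}{4} = \frac{93}{4}$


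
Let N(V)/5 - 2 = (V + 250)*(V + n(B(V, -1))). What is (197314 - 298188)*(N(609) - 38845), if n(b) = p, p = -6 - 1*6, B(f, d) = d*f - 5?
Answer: -254735094720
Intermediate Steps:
B(f, d) = -5 + d*f
p = -12 (p = -6 - 6 = -12)
n(b) = -12
N(V) = 10 + 5*(-12 + V)*(250 + V) (N(V) = 10 + 5*((V + 250)*(V - 12)) = 10 + 5*((250 + V)*(-12 + V)) = 10 + 5*((-12 + V)*(250 + V)) = 10 + 5*(-12 + V)*(250 + V))
(197314 - 298188)*(N(609) - 38845) = (197314 - 298188)*((-14990 + 5*609² + 1190*609) - 38845) = -100874*((-14990 + 5*370881 + 724710) - 38845) = -100874*((-14990 + 1854405 + 724710) - 38845) = -100874*(2564125 - 38845) = -100874*2525280 = -254735094720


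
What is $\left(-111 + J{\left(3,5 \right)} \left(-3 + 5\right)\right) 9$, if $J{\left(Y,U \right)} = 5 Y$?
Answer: $-729$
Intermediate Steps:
$\left(-111 + J{\left(3,5 \right)} \left(-3 + 5\right)\right) 9 = \left(-111 + 5 \cdot 3 \left(-3 + 5\right)\right) 9 = \left(-111 + 15 \cdot 2\right) 9 = \left(-111 + 30\right) 9 = \left(-81\right) 9 = -729$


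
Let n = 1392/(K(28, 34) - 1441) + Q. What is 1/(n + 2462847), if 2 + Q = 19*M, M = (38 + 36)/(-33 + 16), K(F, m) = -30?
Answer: 25007/61586273025 ≈ 4.0605e-7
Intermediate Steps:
M = -74/17 (M = 74/(-17) = 74*(-1/17) = -74/17 ≈ -4.3529)
Q = -1440/17 (Q = -2 + 19*(-74/17) = -2 - 1406/17 = -1440/17 ≈ -84.706)
n = -2141904/25007 (n = 1392/(-30 - 1441) - 1440/17 = 1392/(-1471) - 1440/17 = -1/1471*1392 - 1440/17 = -1392/1471 - 1440/17 = -2141904/25007 ≈ -85.652)
1/(n + 2462847) = 1/(-2141904/25007 + 2462847) = 1/(61586273025/25007) = 25007/61586273025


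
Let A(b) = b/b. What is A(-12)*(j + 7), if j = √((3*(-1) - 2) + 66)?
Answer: 7 + √61 ≈ 14.810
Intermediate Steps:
A(b) = 1
j = √61 (j = √((-3 - 2) + 66) = √(-5 + 66) = √61 ≈ 7.8102)
A(-12)*(j + 7) = 1*(√61 + 7) = 1*(7 + √61) = 7 + √61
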